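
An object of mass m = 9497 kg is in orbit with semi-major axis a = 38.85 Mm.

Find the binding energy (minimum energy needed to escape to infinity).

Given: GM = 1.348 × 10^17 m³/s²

Convert to SI: a = 38.85 Mm = 3.885e+07 m.
Total orbital energy is E = −GMm/(2a); binding energy is E_bind = −E = GMm/(2a).
E_bind = 1.348e+17 · 9497 / (2 · 3.885e+07) J ≈ 1.648e+13 J = 16.48 TJ.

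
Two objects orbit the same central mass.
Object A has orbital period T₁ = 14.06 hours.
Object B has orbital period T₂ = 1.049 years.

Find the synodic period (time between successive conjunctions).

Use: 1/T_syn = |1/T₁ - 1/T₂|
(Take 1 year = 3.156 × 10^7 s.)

Convert to SI: T₁ = 14.06 hours = 50616 s; T₂ = 1.049 years = 3.31064e+07 s.
T_syn = |T₁ · T₂ / (T₁ − T₂)|.
T_syn = |50616 · 3.31064e+07 / (50616 − 3.31064e+07)| s ≈ 5.069e+04 s = 14.08 hours.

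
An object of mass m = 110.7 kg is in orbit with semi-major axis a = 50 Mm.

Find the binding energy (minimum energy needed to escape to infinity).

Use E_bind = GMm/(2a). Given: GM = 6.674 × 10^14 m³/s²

Convert to SI: a = 50 Mm = 5e+07 m.
Total orbital energy is E = −GMm/(2a); binding energy is E_bind = −E = GMm/(2a).
E_bind = 6.674e+14 · 110.7 / (2 · 5e+07) J ≈ 7.388e+08 J = 738.8 MJ.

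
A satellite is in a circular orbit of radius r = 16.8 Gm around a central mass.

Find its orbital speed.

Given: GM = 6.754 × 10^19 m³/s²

Convert to SI: r = 16.8 Gm = 1.68e+10 m.
For a circular orbit, gravity supplies the centripetal force, so v = √(GM / r).
v = √(6.754e+19 / 1.68e+10) m/s ≈ 6.341e+04 m/s = 63.41 km/s.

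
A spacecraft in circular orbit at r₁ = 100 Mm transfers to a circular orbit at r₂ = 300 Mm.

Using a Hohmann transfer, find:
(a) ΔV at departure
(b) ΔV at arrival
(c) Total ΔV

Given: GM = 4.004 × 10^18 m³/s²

Convert to SI: r₁ = 100 Mm = 1e+08 m; r₂ = 300 Mm = 3e+08 m.
Transfer semi-major axis: a_t = (r₁ + r₂)/2 = (1e+08 + 3e+08)/2 = 2e+08 m.
Circular speeds: v₁ = √(GM/r₁) = 200100 m/s, v₂ = √(GM/r₂) = 115528 m/s.
Transfer speeds (vis-viva v² = GM(2/r − 1/a_t)): v₁ᵗ = 245071 m/s, v₂ᵗ = 81690.5 m/s.
(a) ΔV₁ = |v₁ᵗ − v₁| ≈ 4.497e+04 m/s = 44.97 km/s.
(b) ΔV₂ = |v₂ − v₂ᵗ| ≈ 3.384e+04 m/s = 33.84 km/s.
(c) ΔV_total = ΔV₁ + ΔV₂ ≈ 7.881e+04 m/s = 78.81 km/s.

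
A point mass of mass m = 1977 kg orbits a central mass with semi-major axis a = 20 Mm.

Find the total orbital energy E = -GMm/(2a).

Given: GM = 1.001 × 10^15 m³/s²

Convert to SI: a = 20 Mm = 2e+07 m.
E = −GMm / (2a).
E = −1.001e+15 · 1977 / (2 · 2e+07) J ≈ -4.947e+10 J = -49.47 GJ.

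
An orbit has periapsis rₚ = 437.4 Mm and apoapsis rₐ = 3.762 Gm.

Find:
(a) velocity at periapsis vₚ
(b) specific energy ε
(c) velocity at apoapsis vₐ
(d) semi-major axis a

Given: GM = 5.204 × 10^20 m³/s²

Convert to SI: rₚ = 437.4 Mm = 4.374e+08 m; rₐ = 3.762 Gm = 3.762e+09 m.
(a) With a = (rₚ + rₐ)/2 = 2.0997e+09 m, vₚ = √(GM (2/rₚ − 1/a)) = √(5.204e+20 · (2/4.374e+08 − 1/2.0997e+09)) m/s ≈ 1.46e+06 m/s
(b) With a = (rₚ + rₐ)/2 = 2.0997e+09 m, ε = −GM/(2a) = −5.204e+20/(2 · 2.0997e+09) J/kg ≈ -1.239e+11 J/kg
(c) With a = (rₚ + rₐ)/2 = 2.0997e+09 m, vₐ = √(GM (2/rₐ − 1/a)) = √(5.204e+20 · (2/3.762e+09 − 1/2.0997e+09)) m/s ≈ 1.698e+05 m/s
(d) a = (rₚ + rₐ)/2 = (4.374e+08 + 3.762e+09)/2 ≈ 2.1e+09 m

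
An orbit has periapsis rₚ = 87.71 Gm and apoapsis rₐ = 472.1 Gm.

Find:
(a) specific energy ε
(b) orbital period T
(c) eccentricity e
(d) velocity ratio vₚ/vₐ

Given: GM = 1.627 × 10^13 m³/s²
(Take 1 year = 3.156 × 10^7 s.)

Convert to SI: rₚ = 87.71 Gm = 8.771e+10 m; rₐ = 472.1 Gm = 4.721e+11 m.
(a) With a = (rₚ + rₐ)/2 = 2.79905e+11 m, ε = −GM/(2a) = −1.627e+13/(2 · 2.79905e+11) J/kg ≈ -29.06 J/kg
(b) With a = (rₚ + rₐ)/2 = 2.79905e+11 m, T = 2π √(a³/GM) = 2π √((2.79905e+11)³/1.627e+13) s ≈ 2.307e+11 s
(c) e = (rₐ − rₚ)/(rₐ + rₚ) = (4.721e+11 − 8.771e+10)/(4.721e+11 + 8.771e+10) ≈ 0.6866
(d) Conservation of angular momentum (rₚvₚ = rₐvₐ) gives vₚ/vₐ = rₐ/rₚ = 4.721e+11/8.771e+10 ≈ 5.383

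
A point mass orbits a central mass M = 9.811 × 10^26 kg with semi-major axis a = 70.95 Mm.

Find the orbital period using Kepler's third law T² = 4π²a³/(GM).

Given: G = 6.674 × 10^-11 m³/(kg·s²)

Convert to SI: a = 70.95 Mm = 7.095e+07 m.
GM = G · M = 6.674e-11 · 9.811e+26 = 6.54786e+16 m³/s².
Kepler's third law: T = 2π √(a³ / GM).
Substituting a = 7.095e+07 m and GM = 6.54786e+16 m³/s²:
T = 2π √((7.095e+07)³ / 6.54786e+16) s
T ≈ 1.467e+04 s = 4.076 hours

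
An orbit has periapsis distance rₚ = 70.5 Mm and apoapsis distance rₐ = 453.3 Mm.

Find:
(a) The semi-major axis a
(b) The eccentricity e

Convert to SI: rₚ = 70.5 Mm = 7.05e+07 m; rₐ = 453.3 Mm = 4.533e+08 m.
(a) a = (rₚ + rₐ) / 2 = (7.05e+07 + 4.533e+08) / 2 ≈ 2.619e+08 m = 261.9 Mm.
(b) e = (rₐ − rₚ) / (rₐ + rₚ) = (4.533e+08 − 7.05e+07) / (4.533e+08 + 7.05e+07) ≈ 0.7308.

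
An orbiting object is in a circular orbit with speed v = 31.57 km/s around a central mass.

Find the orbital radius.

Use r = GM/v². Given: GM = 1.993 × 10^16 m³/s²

Convert to SI: v = 31.57 km/s = 31570 m/s.
For a circular orbit, v² = GM / r, so r = GM / v².
r = 1.993e+16 / (31570)² m ≈ 2e+07 m = 20 Mm.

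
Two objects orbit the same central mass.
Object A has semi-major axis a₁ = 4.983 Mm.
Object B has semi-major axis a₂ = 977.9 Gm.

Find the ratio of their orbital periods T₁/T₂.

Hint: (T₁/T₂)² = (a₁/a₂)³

Convert to SI: a₁ = 4.983 Mm = 4.983e+06 m; a₂ = 977.9 Gm = 9.779e+11 m.
From Kepler's third law, (T₁/T₂)² = (a₁/a₂)³, so T₁/T₂ = (a₁/a₂)^(3/2).
a₁/a₂ = 4.983e+06 / 9.779e+11 = 5.09561e-06.
T₁/T₂ = (5.09561e-06)^(3/2) ≈ 1.15e-08.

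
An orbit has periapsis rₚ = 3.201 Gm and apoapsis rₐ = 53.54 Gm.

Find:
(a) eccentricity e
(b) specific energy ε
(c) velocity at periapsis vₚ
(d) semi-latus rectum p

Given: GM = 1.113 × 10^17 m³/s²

Convert to SI: rₚ = 3.201 Gm = 3.201e+09 m; rₐ = 53.54 Gm = 5.354e+10 m.
(a) e = (rₐ − rₚ)/(rₐ + rₚ) = (5.354e+10 − 3.201e+09)/(5.354e+10 + 3.201e+09) ≈ 0.8872
(b) With a = (rₚ + rₐ)/2 = 2.83705e+10 m, ε = −GM/(2a) = −1.113e+17/(2 · 2.83705e+10) J/kg ≈ -1.962e+06 J/kg
(c) With a = (rₚ + rₐ)/2 = 2.83705e+10 m, vₚ = √(GM (2/rₚ − 1/a)) = √(1.113e+17 · (2/3.201e+09 − 1/2.83705e+10)) m/s ≈ 8100 m/s
(d) From a = (rₚ + rₐ)/2 = 2.83705e+10 m and e = (rₐ − rₚ)/(rₐ + rₚ) = 0.887172, p = a(1 − e²) = 2.83705e+10 · (1 − (0.887172)²) ≈ 6.041e+09 m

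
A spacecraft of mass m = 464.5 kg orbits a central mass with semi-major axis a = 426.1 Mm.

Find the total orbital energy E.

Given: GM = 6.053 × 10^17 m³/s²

Convert to SI: a = 426.1 Mm = 4.261e+08 m.
E = −GMm / (2a).
E = −6.053e+17 · 464.5 / (2 · 4.261e+08) J ≈ -3.299e+11 J = -329.9 GJ.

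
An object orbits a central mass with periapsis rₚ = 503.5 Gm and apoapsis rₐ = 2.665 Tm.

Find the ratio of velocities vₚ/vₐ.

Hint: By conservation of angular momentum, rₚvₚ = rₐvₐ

Convert to SI: rₚ = 503.5 Gm = 5.035e+11 m; rₐ = 2.665 Tm = 2.665e+12 m.
Conservation of angular momentum gives rₚvₚ = rₐvₐ, so vₚ/vₐ = rₐ/rₚ.
vₚ/vₐ = 2.665e+12 / 5.035e+11 ≈ 5.293.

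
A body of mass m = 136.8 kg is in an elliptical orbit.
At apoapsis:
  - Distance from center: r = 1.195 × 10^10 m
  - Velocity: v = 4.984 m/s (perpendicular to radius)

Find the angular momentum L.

Since v is perpendicular to r, L = m · v · r.
L = 136.8 · 4.984 · 1.195e+10 kg·m²/s ≈ 8.148e+12 kg·m²/s.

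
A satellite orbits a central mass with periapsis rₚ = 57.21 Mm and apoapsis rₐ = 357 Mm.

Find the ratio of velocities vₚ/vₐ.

Convert to SI: rₚ = 57.21 Mm = 5.721e+07 m; rₐ = 357 Mm = 3.57e+08 m.
Conservation of angular momentum gives rₚvₚ = rₐvₐ, so vₚ/vₐ = rₐ/rₚ.
vₚ/vₐ = 3.57e+08 / 5.721e+07 ≈ 6.24.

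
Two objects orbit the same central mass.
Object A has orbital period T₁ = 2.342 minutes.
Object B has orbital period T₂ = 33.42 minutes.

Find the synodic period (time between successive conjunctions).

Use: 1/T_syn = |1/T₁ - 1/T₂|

Convert to SI: T₁ = 2.342 minutes = 140.52 s; T₂ = 33.42 minutes = 2005.2 s.
T_syn = |T₁ · T₂ / (T₁ − T₂)|.
T_syn = |140.52 · 2005.2 / (140.52 − 2005.2)| s ≈ 151.1 s = 2.518 minutes.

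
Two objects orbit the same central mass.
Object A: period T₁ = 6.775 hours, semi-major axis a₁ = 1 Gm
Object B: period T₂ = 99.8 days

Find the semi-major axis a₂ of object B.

Convert to SI: T₁ = 6.775 hours = 24390 s; a₁ = 1 Gm = 1e+09 m; T₂ = 99.8 days = 8.62272e+06 s.
Kepler's third law: (T₁/T₂)² = (a₁/a₂)³ ⇒ a₂ = a₁ · (T₂/T₁)^(2/3).
T₂/T₁ = 8.62272e+06 / 24390 = 353.535.
a₂ = 1e+09 · (353.535)^(2/3) m ≈ 5e+10 m = 50 Gm.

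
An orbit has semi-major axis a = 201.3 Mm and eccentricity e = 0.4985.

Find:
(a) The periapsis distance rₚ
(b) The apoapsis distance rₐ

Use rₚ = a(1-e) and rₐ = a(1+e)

Convert to SI: a = 201.3 Mm = 2.013e+08 m.
(a) rₚ = a(1 − e) = 2.013e+08 · (1 − 0.4985) = 2.013e+08 · 0.5015 ≈ 1.01e+08 m = 101 Mm.
(b) rₐ = a(1 + e) = 2.013e+08 · (1 + 0.4985) = 2.013e+08 · 1.4985 ≈ 3.016e+08 m = 301.6 Mm.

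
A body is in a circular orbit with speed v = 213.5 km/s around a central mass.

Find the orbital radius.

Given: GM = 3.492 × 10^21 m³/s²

Convert to SI: v = 213.5 km/s = 213500 m/s.
For a circular orbit, v² = GM / r, so r = GM / v².
r = 3.492e+21 / (213500)² m ≈ 7.661e+10 m = 76.61 Gm.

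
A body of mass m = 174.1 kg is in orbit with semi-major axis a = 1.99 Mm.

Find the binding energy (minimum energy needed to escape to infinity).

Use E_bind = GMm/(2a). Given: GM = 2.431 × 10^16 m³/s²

Convert to SI: a = 1.99 Mm = 1.99e+06 m.
Total orbital energy is E = −GMm/(2a); binding energy is E_bind = −E = GMm/(2a).
E_bind = 2.431e+16 · 174.1 / (2 · 1.99e+06) J ≈ 1.063e+12 J = 1.063 TJ.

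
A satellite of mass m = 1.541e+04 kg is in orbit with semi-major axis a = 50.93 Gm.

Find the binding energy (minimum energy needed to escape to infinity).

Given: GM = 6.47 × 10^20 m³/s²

Convert to SI: a = 50.93 Gm = 5.093e+10 m.
Total orbital energy is E = −GMm/(2a); binding energy is E_bind = −E = GMm/(2a).
E_bind = 6.47e+20 · 1.541e+04 / (2 · 5.093e+10) J ≈ 9.788e+13 J = 97.88 TJ.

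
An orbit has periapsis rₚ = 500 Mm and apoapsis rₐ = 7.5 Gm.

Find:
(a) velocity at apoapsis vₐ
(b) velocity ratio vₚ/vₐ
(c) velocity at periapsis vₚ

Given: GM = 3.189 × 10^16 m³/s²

Convert to SI: rₚ = 500 Mm = 5e+08 m; rₐ = 7.5 Gm = 7.5e+09 m.
(a) With a = (rₚ + rₐ)/2 = 4e+09 m, vₐ = √(GM (2/rₐ − 1/a)) = √(3.189e+16 · (2/7.5e+09 − 1/4e+09)) m/s ≈ 729 m/s
(b) Conservation of angular momentum (rₚvₚ = rₐvₐ) gives vₚ/vₐ = rₐ/rₚ = 7.5e+09/5e+08 ≈ 15
(c) With a = (rₚ + rₐ)/2 = 4e+09 m, vₚ = √(GM (2/rₚ − 1/a)) = √(3.189e+16 · (2/5e+08 − 1/4e+09)) m/s ≈ 1.094e+04 m/s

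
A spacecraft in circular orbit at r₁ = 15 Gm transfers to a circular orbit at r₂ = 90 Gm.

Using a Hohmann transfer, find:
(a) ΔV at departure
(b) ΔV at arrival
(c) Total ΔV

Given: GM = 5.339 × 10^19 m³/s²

Convert to SI: r₁ = 15 Gm = 1.5e+10 m; r₂ = 90 Gm = 9e+10 m.
Transfer semi-major axis: a_t = (r₁ + r₂)/2 = (1.5e+10 + 9e+10)/2 = 5.25e+10 m.
Circular speeds: v₁ = √(GM/r₁) = 59660.1 m/s, v₂ = √(GM/r₂) = 24356.2 m/s.
Transfer speeds (vis-viva v² = GM(2/r − 1/a_t)): v₁ᵗ = 78113.5 m/s, v₂ᵗ = 13018.9 m/s.
(a) ΔV₁ = |v₁ᵗ − v₁| ≈ 1.845e+04 m/s = 18.45 km/s.
(b) ΔV₂ = |v₂ − v₂ᵗ| ≈ 1.134e+04 m/s = 11.34 km/s.
(c) ΔV_total = ΔV₁ + ΔV₂ ≈ 2.979e+04 m/s = 29.79 km/s.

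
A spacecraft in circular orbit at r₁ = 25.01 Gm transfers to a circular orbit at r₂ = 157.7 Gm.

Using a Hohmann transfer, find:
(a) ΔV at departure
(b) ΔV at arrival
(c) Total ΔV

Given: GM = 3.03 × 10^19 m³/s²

Convert to SI: r₁ = 25.01 Gm = 2.501e+10 m; r₂ = 157.7 Gm = 1.577e+11 m.
Transfer semi-major axis: a_t = (r₁ + r₂)/2 = (2.501e+10 + 1.577e+11)/2 = 9.1355e+10 m.
Circular speeds: v₁ = √(GM/r₁) = 34806.8 m/s, v₂ = √(GM/r₂) = 13861.3 m/s.
Transfer speeds (vis-viva v² = GM(2/r − 1/a_t)): v₁ᵗ = 45731.4 m/s, v₂ᵗ = 7252.64 m/s.
(a) ΔV₁ = |v₁ᵗ − v₁| ≈ 1.092e+04 m/s = 10.92 km/s.
(b) ΔV₂ = |v₂ − v₂ᵗ| ≈ 6609 m/s = 6.609 km/s.
(c) ΔV_total = ΔV₁ + ΔV₂ ≈ 1.753e+04 m/s = 17.53 km/s.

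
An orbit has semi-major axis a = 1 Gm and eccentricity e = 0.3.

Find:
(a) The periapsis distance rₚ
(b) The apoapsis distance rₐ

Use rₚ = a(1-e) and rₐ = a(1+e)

Convert to SI: a = 1 Gm = 1e+09 m.
(a) rₚ = a(1 − e) = 1e+09 · (1 − 0.3) = 1e+09 · 0.7 ≈ 7e+08 m = 700 Mm.
(b) rₐ = a(1 + e) = 1e+09 · (1 + 0.3) = 1e+09 · 1.3 ≈ 1.3e+09 m = 1.3 Gm.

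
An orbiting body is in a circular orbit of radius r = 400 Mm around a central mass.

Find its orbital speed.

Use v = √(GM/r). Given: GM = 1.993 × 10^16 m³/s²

Convert to SI: r = 400 Mm = 4e+08 m.
For a circular orbit, gravity supplies the centripetal force, so v = √(GM / r).
v = √(1.993e+16 / 4e+08) m/s ≈ 7059 m/s = 7.059 km/s.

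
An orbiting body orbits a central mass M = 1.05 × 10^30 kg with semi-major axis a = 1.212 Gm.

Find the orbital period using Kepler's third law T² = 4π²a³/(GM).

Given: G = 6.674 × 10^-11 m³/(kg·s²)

Convert to SI: a = 1.212 Gm = 1.212e+09 m.
GM = G · M = 6.674e-11 · 1.05e+30 = 7.0077e+19 m³/s².
Kepler's third law: T = 2π √(a³ / GM).
Substituting a = 1.212e+09 m and GM = 7.0077e+19 m³/s²:
T = 2π √((1.212e+09)³ / 7.0077e+19) s
T ≈ 3.167e+04 s = 8.797 hours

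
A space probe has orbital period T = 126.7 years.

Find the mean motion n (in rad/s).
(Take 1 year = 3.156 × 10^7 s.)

Convert to SI: T = 126.7 years = 3.99865e+09 s.
n = 2π / T.
n = 2π / 3.99865e+09 s ≈ 1.571e-09 rad/s.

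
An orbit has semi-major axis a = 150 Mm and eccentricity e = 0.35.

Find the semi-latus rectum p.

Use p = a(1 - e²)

Convert to SI: a = 150 Mm = 1.5e+08 m.
p = a (1 − e²).
p = 1.5e+08 · (1 − (0.35)²) = 1.5e+08 · 0.8775 ≈ 1.316e+08 m = 131.6 Mm.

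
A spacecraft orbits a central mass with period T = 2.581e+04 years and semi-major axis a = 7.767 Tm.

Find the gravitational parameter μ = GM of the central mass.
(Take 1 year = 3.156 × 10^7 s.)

Convert to SI: T = 2.581e+04 years = 8.14564e+11 s; a = 7.767 Tm = 7.767e+12 m.
GM = 4π² · a³ / T².
GM = 4π² · (7.767e+12)³ / (8.14564e+11)² m³/s² ≈ 2.788e+16 m³/s² = 2.788 × 10^16 m³/s².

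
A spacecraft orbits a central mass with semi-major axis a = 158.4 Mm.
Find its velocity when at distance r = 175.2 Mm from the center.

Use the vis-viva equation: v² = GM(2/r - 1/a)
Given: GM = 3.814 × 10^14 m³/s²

Convert to SI: a = 158.4 Mm = 1.584e+08 m; r = 175.2 Mm = 1.752e+08 m.
Vis-viva: v = √(GM · (2/r − 1/a)).
2/r − 1/a = 2/1.752e+08 − 1/1.584e+08 = 5.10239e-09 m⁻¹.
v = √(3.814e+14 · 5.10239e-09) m/s ≈ 1395 m/s = 1.395 km/s.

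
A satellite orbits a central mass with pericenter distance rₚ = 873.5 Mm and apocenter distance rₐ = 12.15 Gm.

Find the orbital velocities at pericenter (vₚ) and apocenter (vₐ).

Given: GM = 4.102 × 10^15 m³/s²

Convert to SI: rₚ = 873.5 Mm = 8.735e+08 m; rₐ = 12.15 Gm = 1.215e+10 m.
Use the vis-viva equation v² = GM(2/r − 1/a) with a = (rₚ + rₐ)/2 = (8.735e+08 + 1.215e+10)/2 = 6.51175e+09 m.
vₚ = √(GM · (2/rₚ − 1/a)) = √(4.102e+15 · (2/8.735e+08 − 1/6.51175e+09)) m/s ≈ 2960 m/s = 2.96 km/s.
vₐ = √(GM · (2/rₐ − 1/a)) = √(4.102e+15 · (2/1.215e+10 − 1/6.51175e+09)) m/s ≈ 212.8 m/s = 212.8 m/s.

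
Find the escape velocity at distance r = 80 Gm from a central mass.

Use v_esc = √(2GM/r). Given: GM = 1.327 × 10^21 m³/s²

Convert to SI: r = 80 Gm = 8e+10 m.
Escape velocity comes from setting total energy to zero: ½v² − GM/r = 0 ⇒ v_esc = √(2GM / r).
v_esc = √(2 · 1.327e+21 / 8e+10) m/s ≈ 1.821e+05 m/s = 182.1 km/s.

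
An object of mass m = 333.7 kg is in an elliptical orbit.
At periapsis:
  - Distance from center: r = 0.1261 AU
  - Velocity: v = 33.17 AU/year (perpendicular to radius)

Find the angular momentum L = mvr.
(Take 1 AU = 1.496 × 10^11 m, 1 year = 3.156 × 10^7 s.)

Convert to SI: r = 0.1261 AU = 1.88646e+10 m; v = 33.17 AU/year = 157232 m/s.
Since v is perpendicular to r, L = m · v · r.
L = 333.7 · 157232 · 1.88646e+10 kg·m²/s ≈ 9.898e+17 kg·m²/s.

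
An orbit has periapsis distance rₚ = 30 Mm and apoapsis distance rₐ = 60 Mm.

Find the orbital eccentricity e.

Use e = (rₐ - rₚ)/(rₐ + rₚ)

Convert to SI: rₚ = 30 Mm = 3e+07 m; rₐ = 60 Mm = 6e+07 m.
e = (rₐ − rₚ) / (rₐ + rₚ).
e = (6e+07 − 3e+07) / (6e+07 + 3e+07) = 3e+07 / 9e+07 ≈ 0.3333.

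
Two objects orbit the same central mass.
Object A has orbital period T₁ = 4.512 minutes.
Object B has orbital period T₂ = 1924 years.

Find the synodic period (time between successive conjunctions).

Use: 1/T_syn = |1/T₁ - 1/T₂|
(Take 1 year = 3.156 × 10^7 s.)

Convert to SI: T₁ = 4.512 minutes = 270.72 s; T₂ = 1924 years = 6.07214e+10 s.
T_syn = |T₁ · T₂ / (T₁ − T₂)|.
T_syn = |270.72 · 6.07214e+10 / (270.72 − 6.07214e+10)| s ≈ 270.7 s = 4.512 minutes.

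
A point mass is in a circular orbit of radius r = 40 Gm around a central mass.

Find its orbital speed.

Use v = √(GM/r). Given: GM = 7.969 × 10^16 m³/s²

Convert to SI: r = 40 Gm = 4e+10 m.
For a circular orbit, gravity supplies the centripetal force, so v = √(GM / r).
v = √(7.969e+16 / 4e+10) m/s ≈ 1411 m/s = 1.411 km/s.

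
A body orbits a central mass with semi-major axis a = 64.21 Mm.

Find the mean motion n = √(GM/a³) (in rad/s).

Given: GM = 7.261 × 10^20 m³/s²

Convert to SI: a = 64.21 Mm = 6.421e+07 m.
n = √(GM / a³).
n = √(7.261e+20 / (6.421e+07)³) rad/s ≈ 0.05237 rad/s.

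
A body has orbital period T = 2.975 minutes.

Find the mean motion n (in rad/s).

Convert to SI: T = 2.975 minutes = 178.5 s.
n = 2π / T.
n = 2π / 178.5 s ≈ 0.0352 rad/s.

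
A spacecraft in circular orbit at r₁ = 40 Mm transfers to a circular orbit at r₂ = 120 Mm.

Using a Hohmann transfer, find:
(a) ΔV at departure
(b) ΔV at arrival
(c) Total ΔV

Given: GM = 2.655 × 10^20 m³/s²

Convert to SI: r₁ = 40 Mm = 4e+07 m; r₂ = 120 Mm = 1.2e+08 m.
Transfer semi-major axis: a_t = (r₁ + r₂)/2 = (4e+07 + 1.2e+08)/2 = 8e+07 m.
Circular speeds: v₁ = √(GM/r₁) = 2.57633e+06 m/s, v₂ = √(GM/r₂) = 1.48745e+06 m/s.
Transfer speeds (vis-viva v² = GM(2/r − 1/a_t)): v₁ᵗ = 3.15535e+06 m/s, v₂ᵗ = 1.05178e+06 m/s.
(a) ΔV₁ = |v₁ᵗ − v₁| ≈ 5.79e+05 m/s = 579 km/s.
(b) ΔV₂ = |v₂ − v₂ᵗ| ≈ 4.357e+05 m/s = 435.7 km/s.
(c) ΔV_total = ΔV₁ + ΔV₂ ≈ 1.015e+06 m/s = 1015 km/s.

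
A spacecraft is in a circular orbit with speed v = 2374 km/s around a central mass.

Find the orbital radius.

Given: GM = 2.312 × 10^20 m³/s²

Convert to SI: v = 2374 km/s = 2.374e+06 m/s.
For a circular orbit, v² = GM / r, so r = GM / v².
r = 2.312e+20 / (2.374e+06)² m ≈ 4.102e+07 m = 4.102 × 10^7 m.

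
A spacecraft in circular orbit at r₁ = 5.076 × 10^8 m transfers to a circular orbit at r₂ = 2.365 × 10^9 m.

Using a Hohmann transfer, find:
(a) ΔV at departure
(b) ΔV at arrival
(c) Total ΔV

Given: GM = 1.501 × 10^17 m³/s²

Transfer semi-major axis: a_t = (r₁ + r₂)/2 = (5.076e+08 + 2.365e+09)/2 = 1.4363e+09 m.
Circular speeds: v₁ = √(GM/r₁) = 17196.1 m/s, v₂ = √(GM/r₂) = 7966.63 m/s.
Transfer speeds (vis-viva v² = GM(2/r − 1/a_t)): v₁ᵗ = 22065.9 m/s, v₂ᵗ = 4736.01 m/s.
(a) ΔV₁ = |v₁ᵗ − v₁| ≈ 4870 m/s = 4.87 km/s.
(b) ΔV₂ = |v₂ − v₂ᵗ| ≈ 3231 m/s = 3.231 km/s.
(c) ΔV_total = ΔV₁ + ΔV₂ ≈ 8100 m/s = 8.1 km/s.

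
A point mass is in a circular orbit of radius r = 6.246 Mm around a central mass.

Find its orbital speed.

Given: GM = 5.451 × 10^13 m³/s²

Convert to SI: r = 6.246 Mm = 6.246e+06 m.
For a circular orbit, gravity supplies the centripetal force, so v = √(GM / r).
v = √(5.451e+13 / 6.246e+06) m/s ≈ 2954 m/s = 2.954 km/s.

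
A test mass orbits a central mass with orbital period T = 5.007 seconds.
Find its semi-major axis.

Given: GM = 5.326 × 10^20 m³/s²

Invert Kepler's third law: a = (GM · T² / (4π²))^(1/3).
Substituting T = 5.007 s and GM = 5.326e+20 m³/s²:
a = (5.326e+20 · (5.007)² / (4π²))^(1/3) m
a ≈ 6.967e+06 m = 6.967 Mm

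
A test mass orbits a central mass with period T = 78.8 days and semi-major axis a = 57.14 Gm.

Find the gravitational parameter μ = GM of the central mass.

Convert to SI: T = 78.8 days = 6.80832e+06 s; a = 57.14 Gm = 5.714e+10 m.
GM = 4π² · a³ / T².
GM = 4π² · (5.714e+10)³ / (6.80832e+06)² m³/s² ≈ 1.589e+20 m³/s² = 1.589 × 10^20 m³/s².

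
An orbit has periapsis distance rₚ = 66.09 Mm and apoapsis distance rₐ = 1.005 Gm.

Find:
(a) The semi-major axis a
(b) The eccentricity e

Convert to SI: rₚ = 66.09 Mm = 6.609e+07 m; rₐ = 1.005 Gm = 1.005e+09 m.
(a) a = (rₚ + rₐ) / 2 = (6.609e+07 + 1.005e+09) / 2 ≈ 5.355e+08 m = 535.5 Mm.
(b) e = (rₐ − rₚ) / (rₐ + rₚ) = (1.005e+09 − 6.609e+07) / (1.005e+09 + 6.609e+07) ≈ 0.8766.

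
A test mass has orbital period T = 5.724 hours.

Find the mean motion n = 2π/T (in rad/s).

Convert to SI: T = 5.724 hours = 20606.4 s.
n = 2π / T.
n = 2π / 20606.4 s ≈ 0.0003049 rad/s.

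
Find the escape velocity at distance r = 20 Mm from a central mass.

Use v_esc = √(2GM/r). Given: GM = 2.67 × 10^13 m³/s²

Convert to SI: r = 20 Mm = 2e+07 m.
Escape velocity comes from setting total energy to zero: ½v² − GM/r = 0 ⇒ v_esc = √(2GM / r).
v_esc = √(2 · 2.67e+13 / 2e+07) m/s ≈ 1634 m/s = 1.634 km/s.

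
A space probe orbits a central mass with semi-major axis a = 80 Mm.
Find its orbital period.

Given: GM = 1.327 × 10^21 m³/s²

Convert to SI: a = 80 Mm = 8e+07 m.
Kepler's third law: T = 2π √(a³ / GM).
Substituting a = 8e+07 m and GM = 1.327e+21 m³/s²:
T = 2π √((8e+07)³ / 1.327e+21) s
T ≈ 123.4 s = 2.057 minutes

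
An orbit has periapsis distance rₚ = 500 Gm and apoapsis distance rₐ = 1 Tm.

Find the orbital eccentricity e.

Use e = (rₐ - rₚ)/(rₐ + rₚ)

Convert to SI: rₚ = 500 Gm = 5e+11 m; rₐ = 1 Tm = 1e+12 m.
e = (rₐ − rₚ) / (rₐ + rₚ).
e = (1e+12 − 5e+11) / (1e+12 + 5e+11) = 5e+11 / 1.5e+12 ≈ 0.3333.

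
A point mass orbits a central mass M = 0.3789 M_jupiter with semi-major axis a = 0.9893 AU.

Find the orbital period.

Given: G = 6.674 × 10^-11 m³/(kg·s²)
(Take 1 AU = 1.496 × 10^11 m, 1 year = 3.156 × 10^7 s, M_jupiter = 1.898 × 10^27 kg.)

Convert to SI: a = 0.9893 AU = 1.47999e+11 m; M = 0.3789 M_jupiter = 7.19152e+26 kg.
GM = G · M = 6.674e-11 · 7.19152e+26 = 4.79962e+16 m³/s².
Kepler's third law: T = 2π √(a³ / GM).
Substituting a = 1.47999e+11 m and GM = 4.79962e+16 m³/s²:
T = 2π √((1.47999e+11)³ / 4.79962e+16) s
T ≈ 1.633e+09 s = 51.74 years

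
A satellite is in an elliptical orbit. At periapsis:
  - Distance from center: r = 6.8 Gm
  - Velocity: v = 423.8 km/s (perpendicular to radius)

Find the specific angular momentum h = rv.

Convert to SI: r = 6.8 Gm = 6.8e+09 m; v = 423.8 km/s = 423800 m/s.
With v perpendicular to r, h = r · v.
h = 6.8e+09 · 423800 m²/s ≈ 2.882e+15 m²/s.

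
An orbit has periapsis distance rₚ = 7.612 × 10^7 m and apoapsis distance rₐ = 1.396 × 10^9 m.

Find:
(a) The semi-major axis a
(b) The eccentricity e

(a) a = (rₚ + rₐ) / 2 = (7.612e+07 + 1.396e+09) / 2 ≈ 7.361e+08 m = 7.361 × 10^8 m.
(b) e = (rₐ − rₚ) / (rₐ + rₚ) = (1.396e+09 − 7.612e+07) / (1.396e+09 + 7.612e+07) ≈ 0.8966.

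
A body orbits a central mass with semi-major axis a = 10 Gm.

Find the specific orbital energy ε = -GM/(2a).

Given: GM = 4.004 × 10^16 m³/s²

Convert to SI: a = 10 Gm = 1e+10 m.
ε = −GM / (2a).
ε = −4.004e+16 / (2 · 1e+10) J/kg ≈ -2.002e+06 J/kg = -2.002 MJ/kg.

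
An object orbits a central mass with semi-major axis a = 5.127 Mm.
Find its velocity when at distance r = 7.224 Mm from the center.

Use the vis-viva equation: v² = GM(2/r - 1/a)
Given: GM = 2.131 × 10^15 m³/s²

Convert to SI: a = 5.127 Mm = 5.127e+06 m; r = 7.224 Mm = 7.224e+06 m.
Vis-viva: v = √(GM · (2/r − 1/a)).
2/r − 1/a = 2/7.224e+06 − 1/5.127e+06 = 8.18091e-08 m⁻¹.
v = √(2.131e+15 · 8.18091e-08) m/s ≈ 1.32e+04 m/s = 13.2 km/s.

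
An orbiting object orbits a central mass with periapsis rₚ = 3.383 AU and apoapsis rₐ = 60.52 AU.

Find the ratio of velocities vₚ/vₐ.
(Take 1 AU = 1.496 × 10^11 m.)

Convert to SI: rₚ = 3.383 AU = 5.06097e+11 m; rₐ = 60.52 AU = 9.05379e+12 m.
Conservation of angular momentum gives rₚvₚ = rₐvₐ, so vₚ/vₐ = rₐ/rₚ.
vₚ/vₐ = 9.05379e+12 / 5.06097e+11 ≈ 17.89.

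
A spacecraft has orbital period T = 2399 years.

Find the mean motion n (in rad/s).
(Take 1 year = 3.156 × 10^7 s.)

Convert to SI: T = 2399 years = 7.57124e+10 s.
n = 2π / T.
n = 2π / 7.57124e+10 s ≈ 8.299e-11 rad/s.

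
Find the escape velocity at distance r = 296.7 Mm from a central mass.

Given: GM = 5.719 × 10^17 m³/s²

Convert to SI: r = 296.7 Mm = 2.967e+08 m.
Escape velocity comes from setting total energy to zero: ½v² − GM/r = 0 ⇒ v_esc = √(2GM / r).
v_esc = √(2 · 5.719e+17 / 2.967e+08) m/s ≈ 6.209e+04 m/s = 62.09 km/s.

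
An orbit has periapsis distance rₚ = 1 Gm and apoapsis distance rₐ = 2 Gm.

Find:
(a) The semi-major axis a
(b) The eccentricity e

Convert to SI: rₚ = 1 Gm = 1e+09 m; rₐ = 2 Gm = 2e+09 m.
(a) a = (rₚ + rₐ) / 2 = (1e+09 + 2e+09) / 2 ≈ 1.5e+09 m = 1.5 Gm.
(b) e = (rₐ − rₚ) / (rₐ + rₚ) = (2e+09 − 1e+09) / (2e+09 + 1e+09) ≈ 0.3333.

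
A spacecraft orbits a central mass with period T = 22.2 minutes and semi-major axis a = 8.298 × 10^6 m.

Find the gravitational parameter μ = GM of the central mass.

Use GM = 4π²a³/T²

Convert to SI: T = 22.2 minutes = 1332 s.
GM = 4π² · a³ / T².
GM = 4π² · (8.298e+06)³ / (1332)² m³/s² ≈ 1.271e+16 m³/s² = 1.271 × 10^16 m³/s².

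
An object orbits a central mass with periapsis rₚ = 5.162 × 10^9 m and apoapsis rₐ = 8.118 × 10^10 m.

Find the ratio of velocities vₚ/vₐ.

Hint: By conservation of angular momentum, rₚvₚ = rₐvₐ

Conservation of angular momentum gives rₚvₚ = rₐvₐ, so vₚ/vₐ = rₐ/rₚ.
vₚ/vₐ = 8.118e+10 / 5.162e+09 ≈ 15.73.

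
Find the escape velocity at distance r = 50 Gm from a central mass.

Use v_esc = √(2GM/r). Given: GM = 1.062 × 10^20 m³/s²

Convert to SI: r = 50 Gm = 5e+10 m.
Escape velocity comes from setting total energy to zero: ½v² − GM/r = 0 ⇒ v_esc = √(2GM / r).
v_esc = √(2 · 1.062e+20 / 5e+10) m/s ≈ 6.518e+04 m/s = 65.18 km/s.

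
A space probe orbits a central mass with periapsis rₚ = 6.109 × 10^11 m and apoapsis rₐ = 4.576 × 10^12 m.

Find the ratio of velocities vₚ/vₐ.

Conservation of angular momentum gives rₚvₚ = rₐvₐ, so vₚ/vₐ = rₐ/rₚ.
vₚ/vₐ = 4.576e+12 / 6.109e+11 ≈ 7.491.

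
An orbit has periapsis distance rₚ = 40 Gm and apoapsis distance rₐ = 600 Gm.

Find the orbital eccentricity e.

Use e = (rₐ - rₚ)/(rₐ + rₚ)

Convert to SI: rₚ = 40 Gm = 4e+10 m; rₐ = 600 Gm = 6e+11 m.
e = (rₐ − rₚ) / (rₐ + rₚ).
e = (6e+11 − 4e+10) / (6e+11 + 4e+10) = 5.6e+11 / 6.4e+11 ≈ 0.875.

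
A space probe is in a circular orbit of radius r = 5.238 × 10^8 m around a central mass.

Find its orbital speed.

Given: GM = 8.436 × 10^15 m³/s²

For a circular orbit, gravity supplies the centripetal force, so v = √(GM / r).
v = √(8.436e+15 / 5.238e+08) m/s ≈ 4013 m/s = 4.013 km/s.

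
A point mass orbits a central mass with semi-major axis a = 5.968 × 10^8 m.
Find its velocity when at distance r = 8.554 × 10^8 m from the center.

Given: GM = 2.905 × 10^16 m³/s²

Vis-viva: v = √(GM · (2/r − 1/a)).
2/r − 1/a = 2/8.554e+08 − 1/5.968e+08 = 6.62484e-10 m⁻¹.
v = √(2.905e+16 · 6.62484e-10) m/s ≈ 4387 m/s = 4.387 km/s.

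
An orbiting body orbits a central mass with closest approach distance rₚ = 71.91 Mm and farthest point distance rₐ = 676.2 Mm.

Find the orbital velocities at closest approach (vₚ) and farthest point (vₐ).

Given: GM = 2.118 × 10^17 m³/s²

Convert to SI: rₚ = 71.91 Mm = 7.191e+07 m; rₐ = 676.2 Mm = 6.762e+08 m.
Use the vis-viva equation v² = GM(2/r − 1/a) with a = (rₚ + rₐ)/2 = (7.191e+07 + 6.762e+08)/2 = 3.74055e+08 m.
vₚ = √(GM · (2/rₚ − 1/a)) = √(2.118e+17 · (2/7.191e+07 − 1/3.74055e+08)) m/s ≈ 7.297e+04 m/s = 72.97 km/s.
vₐ = √(GM · (2/rₐ − 1/a)) = √(2.118e+17 · (2/6.762e+08 − 1/3.74055e+08)) m/s ≈ 7760 m/s = 7.76 km/s.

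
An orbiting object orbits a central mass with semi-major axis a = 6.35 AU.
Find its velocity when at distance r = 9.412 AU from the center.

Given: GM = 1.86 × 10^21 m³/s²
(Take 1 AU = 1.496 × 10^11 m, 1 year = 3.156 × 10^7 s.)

Convert to SI: a = 6.35 AU = 9.4996e+11 m; r = 9.412 AU = 1.40804e+12 m.
Vis-viva: v = √(GM · (2/r − 1/a)).
2/r − 1/a = 2/1.40804e+12 − 1/9.4996e+11 = 3.67743e-13 m⁻¹.
v = √(1.86e+21 · 3.67743e-13) m/s ≈ 2.615e+04 m/s = 5.517 AU/year.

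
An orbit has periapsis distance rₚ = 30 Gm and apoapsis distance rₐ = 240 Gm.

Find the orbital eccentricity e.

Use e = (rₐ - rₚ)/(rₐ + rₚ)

Convert to SI: rₚ = 30 Gm = 3e+10 m; rₐ = 240 Gm = 2.4e+11 m.
e = (rₐ − rₚ) / (rₐ + rₚ).
e = (2.4e+11 − 3e+10) / (2.4e+11 + 3e+10) = 2.1e+11 / 2.7e+11 ≈ 0.7778.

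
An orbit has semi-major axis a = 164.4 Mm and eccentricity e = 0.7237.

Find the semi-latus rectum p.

Convert to SI: a = 164.4 Mm = 1.644e+08 m.
p = a (1 − e²).
p = 1.644e+08 · (1 − (0.7237)²) = 1.644e+08 · 0.476258 ≈ 7.83e+07 m = 78.3 Mm.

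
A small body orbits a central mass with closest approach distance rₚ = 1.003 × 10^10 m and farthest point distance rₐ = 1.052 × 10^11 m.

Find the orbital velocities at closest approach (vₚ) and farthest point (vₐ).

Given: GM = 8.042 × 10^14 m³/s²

Use the vis-viva equation v² = GM(2/r − 1/a) with a = (rₚ + rₐ)/2 = (1.003e+10 + 1.052e+11)/2 = 5.7615e+10 m.
vₚ = √(GM · (2/rₚ − 1/a)) = √(8.042e+14 · (2/1.003e+10 − 1/5.7615e+10)) m/s ≈ 382.6 m/s = 382.6 m/s.
vₐ = √(GM · (2/rₐ − 1/a)) = √(8.042e+14 · (2/1.052e+11 − 1/5.7615e+10)) m/s ≈ 36.48 m/s = 36.48 m/s.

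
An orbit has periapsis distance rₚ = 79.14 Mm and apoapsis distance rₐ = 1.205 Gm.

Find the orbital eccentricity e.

Convert to SI: rₚ = 79.14 Mm = 7.914e+07 m; rₐ = 1.205 Gm = 1.205e+09 m.
e = (rₐ − rₚ) / (rₐ + rₚ).
e = (1.205e+09 − 7.914e+07) / (1.205e+09 + 7.914e+07) = 1.12586e+09 / 1.28414e+09 ≈ 0.8767.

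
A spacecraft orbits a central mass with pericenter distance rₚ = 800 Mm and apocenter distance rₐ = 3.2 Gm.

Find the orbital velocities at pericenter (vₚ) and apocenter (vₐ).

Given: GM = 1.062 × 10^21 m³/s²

Convert to SI: rₚ = 800 Mm = 8e+08 m; rₐ = 3.2 Gm = 3.2e+09 m.
Use the vis-viva equation v² = GM(2/r − 1/a) with a = (rₚ + rₐ)/2 = (8e+08 + 3.2e+09)/2 = 2e+09 m.
vₚ = √(GM · (2/rₚ − 1/a)) = √(1.062e+21 · (2/8e+08 − 1/2e+09)) m/s ≈ 1.457e+06 m/s = 1457 km/s.
vₐ = √(GM · (2/rₐ − 1/a)) = √(1.062e+21 · (2/3.2e+09 − 1/2e+09)) m/s ≈ 3.643e+05 m/s = 364.3 km/s.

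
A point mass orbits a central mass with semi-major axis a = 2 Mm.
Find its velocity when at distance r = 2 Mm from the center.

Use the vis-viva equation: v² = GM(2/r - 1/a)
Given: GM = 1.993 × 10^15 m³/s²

Convert to SI: a = 2 Mm = 2e+06 m; r = 2 Mm = 2e+06 m.
Vis-viva: v = √(GM · (2/r − 1/a)).
2/r − 1/a = 2/2e+06 − 1/2e+06 = 5e-07 m⁻¹.
v = √(1.993e+15 · 5e-07) m/s ≈ 3.157e+04 m/s = 31.57 km/s.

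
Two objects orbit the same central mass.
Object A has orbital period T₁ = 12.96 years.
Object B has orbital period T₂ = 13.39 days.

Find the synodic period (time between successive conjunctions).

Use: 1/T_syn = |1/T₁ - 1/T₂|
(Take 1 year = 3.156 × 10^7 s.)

Convert to SI: T₁ = 12.96 years = 4.09018e+08 s; T₂ = 13.39 days = 1.1569e+06 s.
T_syn = |T₁ · T₂ / (T₁ − T₂)|.
T_syn = |4.09018e+08 · 1.1569e+06 / (4.09018e+08 − 1.1569e+06)| s ≈ 1.16e+06 s = 13.43 days.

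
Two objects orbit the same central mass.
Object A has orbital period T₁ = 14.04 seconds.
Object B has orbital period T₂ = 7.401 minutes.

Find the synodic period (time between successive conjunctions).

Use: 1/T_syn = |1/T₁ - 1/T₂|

Convert to SI: T₂ = 7.401 minutes = 444.06 s.
T_syn = |T₁ · T₂ / (T₁ − T₂)|.
T_syn = |14.04 · 444.06 / (14.04 − 444.06)| s ≈ 14.5 s = 14.5 seconds.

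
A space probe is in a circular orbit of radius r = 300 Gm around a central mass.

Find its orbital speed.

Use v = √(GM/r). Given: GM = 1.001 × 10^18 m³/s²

Convert to SI: r = 300 Gm = 3e+11 m.
For a circular orbit, gravity supplies the centripetal force, so v = √(GM / r).
v = √(1.001e+18 / 3e+11) m/s ≈ 1827 m/s = 1.827 km/s.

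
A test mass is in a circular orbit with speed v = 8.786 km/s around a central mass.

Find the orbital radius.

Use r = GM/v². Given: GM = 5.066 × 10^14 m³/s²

Convert to SI: v = 8.786 km/s = 8786 m/s.
For a circular orbit, v² = GM / r, so r = GM / v².
r = 5.066e+14 / (8786)² m ≈ 6.563e+06 m = 6.563 Mm.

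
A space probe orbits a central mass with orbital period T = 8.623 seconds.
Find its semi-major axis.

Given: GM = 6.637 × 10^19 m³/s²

Invert Kepler's third law: a = (GM · T² / (4π²))^(1/3).
Substituting T = 8.623 s and GM = 6.637e+19 m³/s²:
a = (6.637e+19 · (8.623)² / (4π²))^(1/3) m
a ≈ 5e+06 m = 5 Mm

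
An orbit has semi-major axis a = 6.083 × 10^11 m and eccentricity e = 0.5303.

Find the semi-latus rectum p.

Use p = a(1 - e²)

p = a (1 − e²).
p = 6.083e+11 · (1 − (0.5303)²) = 6.083e+11 · 0.718782 ≈ 4.372e+11 m = 4.372 × 10^11 m.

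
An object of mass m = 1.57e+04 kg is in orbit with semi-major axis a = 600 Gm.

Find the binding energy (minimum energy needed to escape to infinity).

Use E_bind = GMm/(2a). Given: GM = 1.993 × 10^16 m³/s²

Convert to SI: a = 600 Gm = 6e+11 m.
Total orbital energy is E = −GMm/(2a); binding energy is E_bind = −E = GMm/(2a).
E_bind = 1.993e+16 · 1.57e+04 / (2 · 6e+11) J ≈ 2.608e+08 J = 260.8 MJ.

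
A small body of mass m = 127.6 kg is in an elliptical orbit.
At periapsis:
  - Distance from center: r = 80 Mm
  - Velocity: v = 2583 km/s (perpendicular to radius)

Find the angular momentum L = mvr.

Convert to SI: r = 80 Mm = 8e+07 m; v = 2583 km/s = 2.583e+06 m/s.
Since v is perpendicular to r, L = m · v · r.
L = 127.6 · 2.583e+06 · 8e+07 kg·m²/s ≈ 2.637e+16 kg·m²/s.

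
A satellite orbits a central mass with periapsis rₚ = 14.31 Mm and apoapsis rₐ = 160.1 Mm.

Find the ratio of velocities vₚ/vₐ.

Convert to SI: rₚ = 14.31 Mm = 1.431e+07 m; rₐ = 160.1 Mm = 1.601e+08 m.
Conservation of angular momentum gives rₚvₚ = rₐvₐ, so vₚ/vₐ = rₐ/rₚ.
vₚ/vₐ = 1.601e+08 / 1.431e+07 ≈ 11.19.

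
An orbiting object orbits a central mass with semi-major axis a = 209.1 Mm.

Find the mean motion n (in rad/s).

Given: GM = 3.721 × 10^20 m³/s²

Convert to SI: a = 209.1 Mm = 2.091e+08 m.
n = √(GM / a³).
n = √(3.721e+20 / (2.091e+08)³) rad/s ≈ 0.00638 rad/s.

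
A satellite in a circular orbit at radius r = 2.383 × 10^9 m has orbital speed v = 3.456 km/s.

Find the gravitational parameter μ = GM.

Convert to SI: v = 3.456 km/s = 3456 m/s.
For a circular orbit v² = GM/r, so GM = v² · r.
GM = (3456)² · 2.383e+09 m³/s² ≈ 2.846e+16 m³/s² = 2.846 × 10^16 m³/s².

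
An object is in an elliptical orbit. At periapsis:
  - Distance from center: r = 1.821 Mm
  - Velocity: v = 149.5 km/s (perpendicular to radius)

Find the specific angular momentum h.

Convert to SI: r = 1.821 Mm = 1.821e+06 m; v = 149.5 km/s = 149500 m/s.
With v perpendicular to r, h = r · v.
h = 1.821e+06 · 149500 m²/s ≈ 2.722e+11 m²/s.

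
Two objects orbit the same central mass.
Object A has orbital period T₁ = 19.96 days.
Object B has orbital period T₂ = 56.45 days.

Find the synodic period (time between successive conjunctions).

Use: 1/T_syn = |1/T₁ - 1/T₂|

Convert to SI: T₁ = 19.96 days = 1.72454e+06 s; T₂ = 56.45 days = 4.87728e+06 s.
T_syn = |T₁ · T₂ / (T₁ − T₂)|.
T_syn = |1.72454e+06 · 4.87728e+06 / (1.72454e+06 − 4.87728e+06)| s ≈ 2.668e+06 s = 30.88 days.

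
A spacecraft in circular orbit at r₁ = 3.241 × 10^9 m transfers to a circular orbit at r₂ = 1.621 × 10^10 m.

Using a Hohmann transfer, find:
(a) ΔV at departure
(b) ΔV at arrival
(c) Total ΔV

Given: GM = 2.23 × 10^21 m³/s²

Transfer semi-major axis: a_t = (r₁ + r₂)/2 = (3.241e+09 + 1.621e+10)/2 = 9.7255e+09 m.
Circular speeds: v₁ = √(GM/r₁) = 829493 m/s, v₂ = √(GM/r₂) = 370903 m/s.
Transfer speeds (vis-viva v² = GM(2/r − 1/a_t)): v₁ᵗ = 1.0709e+06 m/s, v₂ᵗ = 214114 m/s.
(a) ΔV₁ = |v₁ᵗ − v₁| ≈ 2.414e+05 m/s = 241.4 km/s.
(b) ΔV₂ = |v₂ − v₂ᵗ| ≈ 1.568e+05 m/s = 156.8 km/s.
(c) ΔV_total = ΔV₁ + ΔV₂ ≈ 3.982e+05 m/s = 398.2 km/s.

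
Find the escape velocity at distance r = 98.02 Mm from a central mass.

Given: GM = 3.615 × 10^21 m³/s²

Convert to SI: r = 98.02 Mm = 9.802e+07 m.
Escape velocity comes from setting total energy to zero: ½v² − GM/r = 0 ⇒ v_esc = √(2GM / r).
v_esc = √(2 · 3.615e+21 / 9.802e+07) m/s ≈ 8.588e+06 m/s = 8588 km/s.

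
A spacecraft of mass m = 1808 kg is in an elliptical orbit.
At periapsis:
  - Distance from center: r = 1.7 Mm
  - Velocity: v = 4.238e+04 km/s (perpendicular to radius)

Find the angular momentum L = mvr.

Convert to SI: r = 1.7 Mm = 1.7e+06 m; v = 4.238e+04 km/s = 4.238e+07 m/s.
Since v is perpendicular to r, L = m · v · r.
L = 1808 · 4.238e+07 · 1.7e+06 kg·m²/s ≈ 1.303e+17 kg·m²/s.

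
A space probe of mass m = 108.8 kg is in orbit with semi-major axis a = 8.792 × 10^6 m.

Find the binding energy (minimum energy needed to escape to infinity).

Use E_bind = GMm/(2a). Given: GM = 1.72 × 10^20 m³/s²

Total orbital energy is E = −GMm/(2a); binding energy is E_bind = −E = GMm/(2a).
E_bind = 1.72e+20 · 108.8 / (2 · 8.792e+06) J ≈ 1.064e+15 J = 1.064 PJ.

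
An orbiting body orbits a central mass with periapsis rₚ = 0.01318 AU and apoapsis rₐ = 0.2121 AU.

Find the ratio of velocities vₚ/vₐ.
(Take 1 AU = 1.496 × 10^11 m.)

Convert to SI: rₚ = 0.01318 AU = 1.97173e+09 m; rₐ = 0.2121 AU = 3.17302e+10 m.
Conservation of angular momentum gives rₚvₚ = rₐvₐ, so vₚ/vₐ = rₐ/rₚ.
vₚ/vₐ = 3.17302e+10 / 1.97173e+09 ≈ 16.09.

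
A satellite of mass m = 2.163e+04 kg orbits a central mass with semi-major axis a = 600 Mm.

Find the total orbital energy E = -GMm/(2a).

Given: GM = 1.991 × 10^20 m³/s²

Convert to SI: a = 600 Mm = 6e+08 m.
E = −GMm / (2a).
E = −1.991e+20 · 2.163e+04 / (2 · 6e+08) J ≈ -3.589e+15 J = -3.589 PJ.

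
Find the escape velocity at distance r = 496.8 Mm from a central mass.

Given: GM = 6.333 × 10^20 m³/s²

Convert to SI: r = 496.8 Mm = 4.968e+08 m.
Escape velocity comes from setting total energy to zero: ½v² − GM/r = 0 ⇒ v_esc = √(2GM / r).
v_esc = √(2 · 6.333e+20 / 4.968e+08) m/s ≈ 1.597e+06 m/s = 1597 km/s.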